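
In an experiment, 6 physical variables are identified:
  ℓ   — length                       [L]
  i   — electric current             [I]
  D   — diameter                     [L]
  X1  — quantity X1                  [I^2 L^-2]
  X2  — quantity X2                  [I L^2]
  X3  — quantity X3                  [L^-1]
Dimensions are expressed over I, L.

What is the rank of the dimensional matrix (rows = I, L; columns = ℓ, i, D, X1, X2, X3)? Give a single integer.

Exponent matrix [I,L] × [ℓ,i,D,X1,X2,X3]:
  I: [ 0  1  0  2  1  0]
  L: [ 1  0  1 -2  2 -1]
RREF → pivots at {ℓ,i} ⇒ r = 2

2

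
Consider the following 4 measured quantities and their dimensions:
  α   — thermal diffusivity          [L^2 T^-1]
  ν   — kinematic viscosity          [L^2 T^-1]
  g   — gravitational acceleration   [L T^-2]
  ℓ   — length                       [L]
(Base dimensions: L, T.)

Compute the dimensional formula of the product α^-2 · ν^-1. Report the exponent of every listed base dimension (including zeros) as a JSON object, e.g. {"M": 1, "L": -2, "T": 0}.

Dimensional matrix (L×T by α×ν×g×ℓ):
  L: [ 2  2  1  1]
  T: [-1 -1 -2  0]
  [L]: (-2)·2+(-1)·2 = -6
  [T]: (-2)·-1+(-1)·-1 = 3
⇒ L^-6 T^3

{"L": -6, "T": 3}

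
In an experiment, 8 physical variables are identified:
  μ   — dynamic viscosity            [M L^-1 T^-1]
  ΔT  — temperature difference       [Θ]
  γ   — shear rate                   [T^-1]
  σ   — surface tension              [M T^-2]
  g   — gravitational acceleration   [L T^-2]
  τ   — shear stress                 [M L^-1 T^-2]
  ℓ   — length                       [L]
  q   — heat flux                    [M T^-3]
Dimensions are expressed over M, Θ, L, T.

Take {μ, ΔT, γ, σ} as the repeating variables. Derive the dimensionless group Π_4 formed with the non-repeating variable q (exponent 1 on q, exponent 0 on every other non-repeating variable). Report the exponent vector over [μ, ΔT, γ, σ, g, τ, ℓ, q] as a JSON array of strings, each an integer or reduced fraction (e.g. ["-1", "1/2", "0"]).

["0", "0", "-1", "-1", "0", "0", "0", "1"]

Dimensional matrix (M×Θ×L×T by μ×ΔT×γ×σ×g×τ×ℓ×q):
  M: [ 1  0  0  1  0  1  0  1]
  Θ: [ 0  1  0  0  0  0  0  0]
  L: [-1  0  0  0  1 -1  1  0]
  T: [-1  0 -1 -2 -2 -2  0 -3]
Echelon form has 4 nonzero rows (pivots: μ,ΔT,γ,σ)
Pivot set = {μ,ΔT,γ,σ}, free = {g,τ,ℓ,q}
RREF:
  r0: [   1    0    0    0   -1    1   -1    0]
  r1: [   0    1    0    0    0    0    0    0]
  r2: [   0    0    1    0    1    1   -1    1]
  r3: [   0    0    0    1    1    0    1    1]
Fix exponent of q at 1, g at 0, τ at 0, ℓ at 0; solve each RREF row for its pivot's exponent:
  r0: exp(μ) + (0)·1 = 0 ⇒ exp(μ) = 0
  r1: exp(ΔT) + (0)·1 = 0 ⇒ exp(ΔT) = 0
  r2: exp(γ) + (1)·1 = 0 ⇒ exp(γ) = -1
  r3: exp(σ) + (1)·1 = 0 ⇒ exp(σ) = -1
Π_4 = γ^-1 · σ^-1 · q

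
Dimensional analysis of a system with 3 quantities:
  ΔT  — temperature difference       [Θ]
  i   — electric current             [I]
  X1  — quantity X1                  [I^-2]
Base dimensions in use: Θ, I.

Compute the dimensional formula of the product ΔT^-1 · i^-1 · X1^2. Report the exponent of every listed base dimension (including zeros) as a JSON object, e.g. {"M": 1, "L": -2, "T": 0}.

{"Θ": -1, "I": -5}

Exponent matrix [Θ,I] × [ΔT,i,X1]:
  Θ: [ 1  0  0]
  I: [ 0  1 -2]
  [Θ]: (-1)·1+(-1)·0+(2)·0 = -1
  [I]: (-1)·0+(-1)·1+(2)·-2 = -5
⇒ Θ^-1 I^-5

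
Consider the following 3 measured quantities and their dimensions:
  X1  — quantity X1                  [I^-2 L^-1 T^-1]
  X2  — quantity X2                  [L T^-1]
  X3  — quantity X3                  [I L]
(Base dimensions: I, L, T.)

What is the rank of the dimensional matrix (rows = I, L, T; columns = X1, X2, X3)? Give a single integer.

Dimensional matrix (I×L×T by X1×X2×X3):
  I: [-2  0  1]
  L: [-1  1  1]
  T: [-1 -1  0]
RREF → pivots at {X1,X2} ⇒ r = 2

2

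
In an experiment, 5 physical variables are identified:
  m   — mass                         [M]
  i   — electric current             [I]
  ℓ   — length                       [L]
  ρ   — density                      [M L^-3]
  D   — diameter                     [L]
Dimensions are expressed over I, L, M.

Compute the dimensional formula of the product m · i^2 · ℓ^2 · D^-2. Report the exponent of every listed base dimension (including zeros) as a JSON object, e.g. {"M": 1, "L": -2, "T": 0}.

Exponent matrix [I,L,M] × [m,i,ℓ,ρ,D]:
  I: [ 0  1  0  0  0]
  L: [ 0  0  1 -3  1]
  M: [ 1  0  0  1  0]
  [I]: (1)·0+(2)·1+(2)·0+(-2)·0 = 2
  [L]: (1)·0+(2)·0+(2)·1+(-2)·1 = 0
  [M]: (1)·1+(2)·0+(2)·0+(-2)·0 = 1
⇒ I^2 M

{"I": 2, "L": 0, "M": 1}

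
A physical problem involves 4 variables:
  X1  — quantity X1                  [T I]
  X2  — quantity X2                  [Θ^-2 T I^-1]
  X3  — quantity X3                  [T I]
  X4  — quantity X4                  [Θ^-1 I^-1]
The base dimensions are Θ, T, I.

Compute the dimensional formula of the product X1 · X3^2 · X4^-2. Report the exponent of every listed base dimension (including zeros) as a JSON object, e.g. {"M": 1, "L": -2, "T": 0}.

Dimensional matrix (Θ×T×I by X1×X2×X3×X4):
  Θ: [ 0 -2  0 -1]
  T: [ 1  1  1  0]
  I: [ 1 -1  1 -1]
  [Θ]: (1)·0+(2)·0+(-2)·-1 = 2
  [T]: (1)·1+(2)·1+(-2)·0 = 3
  [I]: (1)·1+(2)·1+(-2)·-1 = 5
⇒ Θ^2 T^3 I^5

{"Θ": 2, "T": 3, "I": 5}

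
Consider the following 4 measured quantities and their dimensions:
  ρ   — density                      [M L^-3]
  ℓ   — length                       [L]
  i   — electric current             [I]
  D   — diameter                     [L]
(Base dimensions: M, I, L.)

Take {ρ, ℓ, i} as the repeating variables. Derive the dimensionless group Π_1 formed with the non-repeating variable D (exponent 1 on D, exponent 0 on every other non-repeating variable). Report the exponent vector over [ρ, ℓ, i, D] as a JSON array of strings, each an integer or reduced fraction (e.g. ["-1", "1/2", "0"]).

Dimensional matrix (M×I×L by ρ×ℓ×i×D):
  M: [ 1  0  0  0]
  I: [ 0  0  1  0]
  L: [-3  1  0  1]
RREF → pivots at {ρ,ℓ,i} ⇒ r = 3
Pivot set = {ρ,ℓ,i}, free = {D}
RREF:
  r0: [   1    0    0    0]
  r1: [   0    1    0    1]
  r2: [   0    0    1    0]
Fix exponent of D at 1; solve each RREF row for its pivot's exponent:
  r0: exp(ρ) + (0)·1 = 0 ⇒ exp(ρ) = 0
  r1: exp(ℓ) + (1)·1 = 0 ⇒ exp(ℓ) = -1
  r2: exp(i) + (0)·1 = 0 ⇒ exp(i) = 0
Π_1 = ℓ^-1 · D

["0", "-1", "0", "1"]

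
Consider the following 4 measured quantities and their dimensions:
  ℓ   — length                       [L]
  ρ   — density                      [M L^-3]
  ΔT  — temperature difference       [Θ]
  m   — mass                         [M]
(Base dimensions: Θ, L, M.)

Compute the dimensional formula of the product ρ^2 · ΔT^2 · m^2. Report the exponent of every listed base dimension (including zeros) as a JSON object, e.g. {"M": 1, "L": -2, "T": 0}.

Exponent matrix [Θ,L,M] × [ℓ,ρ,ΔT,m]:
  Θ: [ 0  0  1  0]
  L: [ 1 -3  0  0]
  M: [ 0  1  0  1]
  [Θ]: (2)·0+(2)·1+(2)·0 = 2
  [L]: (2)·-3+(2)·0+(2)·0 = -6
  [M]: (2)·1+(2)·0+(2)·1 = 4
⇒ Θ^2 L^-6 M^4

{"Θ": 2, "L": -6, "M": 4}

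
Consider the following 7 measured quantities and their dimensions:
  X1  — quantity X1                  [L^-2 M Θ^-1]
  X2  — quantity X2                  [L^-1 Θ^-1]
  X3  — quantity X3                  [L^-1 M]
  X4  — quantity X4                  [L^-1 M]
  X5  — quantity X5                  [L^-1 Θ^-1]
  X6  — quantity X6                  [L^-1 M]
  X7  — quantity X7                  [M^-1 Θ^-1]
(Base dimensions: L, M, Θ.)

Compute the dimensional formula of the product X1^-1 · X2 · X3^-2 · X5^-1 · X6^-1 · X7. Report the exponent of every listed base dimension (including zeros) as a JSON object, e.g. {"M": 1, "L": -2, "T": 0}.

Exponent matrix [L,M,Θ] × [X1,X2,X3,X4,X5,X6,X7]:
  L: [-2 -1 -1 -1 -1 -1  0]
  M: [ 1  0  1  1  0  1 -1]
  Θ: [-1 -1  0  0 -1  0 -1]
  [L]: (-1)·-2+(1)·-1+(-2)·-1+(-1)·-1+(-1)·-1+(1)·0 = 5
  [M]: (-1)·1+(1)·0+(-2)·1+(-1)·0+(-1)·1+(1)·-1 = -5
  [Θ]: (-1)·-1+(1)·-1+(-2)·0+(-1)·-1+(-1)·0+(1)·-1 = 0
⇒ L^5 M^-5

{"L": 5, "M": -5, "Θ": 0}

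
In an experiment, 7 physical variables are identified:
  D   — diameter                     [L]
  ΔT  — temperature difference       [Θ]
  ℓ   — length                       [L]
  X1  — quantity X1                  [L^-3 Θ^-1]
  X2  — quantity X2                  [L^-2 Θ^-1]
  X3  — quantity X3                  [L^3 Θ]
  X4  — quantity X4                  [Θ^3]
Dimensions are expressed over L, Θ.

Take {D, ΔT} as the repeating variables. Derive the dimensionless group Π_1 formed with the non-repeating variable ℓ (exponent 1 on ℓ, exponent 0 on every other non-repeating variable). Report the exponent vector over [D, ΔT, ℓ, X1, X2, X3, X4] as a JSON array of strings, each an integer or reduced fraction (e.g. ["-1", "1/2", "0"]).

["-1", "0", "1", "0", "0", "0", "0"]

Dimensional matrix (L×Θ by D×ΔT×ℓ×X1×X2×X3×X4):
  L: [ 1  0  1 -3 -2  3  0]
  Θ: [ 0  1  0 -1 -1  1  3]
Row reduction gives pivot columns D,ΔT; rank = 2
Repeat: D,ΔT; free: ℓ,X1,X2,X3,X4
RREF:
  r0: [   1    0    1   -3   -2    3    0]
  r1: [   0    1    0   -1   -1    1    3]
Fix exponent of ℓ at 1, X1 at 0, X2 at 0, X3 at 0, X4 at 0; solve each RREF row for its pivot's exponent:
  r0: exp(D) + (1)·1 = 0 ⇒ exp(D) = -1
  r1: exp(ΔT) + (0)·1 = 0 ⇒ exp(ΔT) = 0
Π_1 = D^-1 · ℓ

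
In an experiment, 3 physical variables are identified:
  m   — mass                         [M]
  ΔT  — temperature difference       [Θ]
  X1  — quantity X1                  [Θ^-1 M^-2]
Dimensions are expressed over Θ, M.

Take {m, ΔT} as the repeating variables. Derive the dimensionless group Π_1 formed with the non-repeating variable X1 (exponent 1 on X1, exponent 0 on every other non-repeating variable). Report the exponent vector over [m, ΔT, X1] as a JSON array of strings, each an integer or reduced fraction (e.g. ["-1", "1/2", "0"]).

Dimensional matrix (Θ×M by m×ΔT×X1):
  Θ: [ 0  1 -1]
  M: [ 1  0 -2]
Echelon form has 2 nonzero rows (pivots: m,ΔT)
Pivot set = {m,ΔT}, free = {X1}
RREF:
  r0: [   1    0   -2]
  r1: [   0    1   -1]
Fix exponent of X1 at 1; solve each RREF row for its pivot's exponent:
  r0: exp(m) + (-2)·1 = 0 ⇒ exp(m) = 2
  r1: exp(ΔT) + (-1)·1 = 0 ⇒ exp(ΔT) = 1
Π_1 = m^2 · ΔT · X1

["2", "1", "1"]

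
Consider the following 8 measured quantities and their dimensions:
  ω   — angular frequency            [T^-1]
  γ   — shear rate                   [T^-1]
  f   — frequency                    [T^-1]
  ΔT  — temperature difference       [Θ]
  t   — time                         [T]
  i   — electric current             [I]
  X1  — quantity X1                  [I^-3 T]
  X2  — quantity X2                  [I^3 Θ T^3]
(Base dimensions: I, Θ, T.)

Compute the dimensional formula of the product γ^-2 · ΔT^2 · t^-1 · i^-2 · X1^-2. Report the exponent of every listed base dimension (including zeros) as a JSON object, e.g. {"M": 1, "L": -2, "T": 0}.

Dimensional matrix (I×Θ×T by ω×γ×f×ΔT×t×i×X1×X2):
  I: [ 0  0  0  0  0  1 -3  3]
  Θ: [ 0  0  0  1  0  0  0  1]
  T: [-1 -1 -1  0  1  0  1  3]
  [I]: (-2)·0+(2)·0+(-1)·0+(-2)·1+(-2)·-3 = 4
  [Θ]: (-2)·0+(2)·1+(-1)·0+(-2)·0+(-2)·0 = 2
  [T]: (-2)·-1+(2)·0+(-1)·1+(-2)·0+(-2)·1 = -1
⇒ I^4 Θ^2 T^-1

{"I": 4, "Θ": 2, "T": -1}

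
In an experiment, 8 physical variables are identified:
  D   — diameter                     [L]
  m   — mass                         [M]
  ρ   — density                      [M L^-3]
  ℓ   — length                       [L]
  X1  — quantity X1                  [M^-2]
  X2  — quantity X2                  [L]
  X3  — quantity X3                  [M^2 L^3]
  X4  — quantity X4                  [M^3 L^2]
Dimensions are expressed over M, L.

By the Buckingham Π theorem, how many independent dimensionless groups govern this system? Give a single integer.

Write exponents as rows M,L / cols D,m,ρ,ℓ,X1,X2,X3,X4:
  M: [ 0  1  1  0 -2  0  2  3]
  L: [ 1  0 -3  1  0  1  3  2]
Echelon form has 2 nonzero rows (pivots: D,m)
Π count = n − r = 8 − 2 = 6

6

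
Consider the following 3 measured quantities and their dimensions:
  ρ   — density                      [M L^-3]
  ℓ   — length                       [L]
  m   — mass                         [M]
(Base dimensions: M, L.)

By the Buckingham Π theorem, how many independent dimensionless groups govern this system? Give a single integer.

1

Exponent matrix [M,L] × [ρ,ℓ,m]:
  M: [ 1  0  1]
  L: [-3  1  0]
Echelon form has 2 nonzero rows (pivots: ρ,ℓ)
3 vars − rank 2 = 1 Π group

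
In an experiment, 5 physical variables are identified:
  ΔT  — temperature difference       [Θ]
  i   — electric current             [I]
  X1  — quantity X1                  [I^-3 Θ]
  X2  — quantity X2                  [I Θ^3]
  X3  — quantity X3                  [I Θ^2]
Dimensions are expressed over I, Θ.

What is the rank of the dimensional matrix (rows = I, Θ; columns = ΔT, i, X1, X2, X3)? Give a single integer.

Write exponents as rows I,Θ / cols ΔT,i,X1,X2,X3:
  I: [ 0  1 -3  1  1]
  Θ: [ 1  0  1  3  2]
Echelon form has 2 nonzero rows (pivots: ΔT,i)

2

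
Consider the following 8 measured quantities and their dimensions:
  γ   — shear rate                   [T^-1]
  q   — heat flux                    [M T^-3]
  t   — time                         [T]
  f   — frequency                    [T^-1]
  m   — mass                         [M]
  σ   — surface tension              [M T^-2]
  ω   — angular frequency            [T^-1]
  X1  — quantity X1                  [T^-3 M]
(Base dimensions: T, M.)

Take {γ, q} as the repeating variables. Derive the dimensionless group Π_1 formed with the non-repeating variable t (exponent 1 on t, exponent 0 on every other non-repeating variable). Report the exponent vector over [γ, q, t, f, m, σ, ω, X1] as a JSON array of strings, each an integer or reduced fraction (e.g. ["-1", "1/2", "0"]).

["1", "0", "1", "0", "0", "0", "0", "0"]

Write exponents as rows T,M / cols γ,q,t,f,m,σ,ω,X1:
  T: [-1 -3  1 -1  0 -2 -1 -3]
  M: [ 0  1  0  0  1  1  0  1]
Row reduction gives pivot columns γ,q; rank = 2
Pivot set = {γ,q}, free = {t,f,m,σ,ω,X1}
RREF:
  r0: [   1    0   -1    1   -3   -1    1    0]
  r1: [   0    1    0    0    1    1    0    1]
Fix exponent of t at 1, f at 0, m at 0, σ at 0, ω at 0, X1 at 0; solve each RREF row for its pivot's exponent:
  r0: exp(γ) + (-1)·1 = 0 ⇒ exp(γ) = 1
  r1: exp(q) + (0)·1 = 0 ⇒ exp(q) = 0
Π_1 = γ · t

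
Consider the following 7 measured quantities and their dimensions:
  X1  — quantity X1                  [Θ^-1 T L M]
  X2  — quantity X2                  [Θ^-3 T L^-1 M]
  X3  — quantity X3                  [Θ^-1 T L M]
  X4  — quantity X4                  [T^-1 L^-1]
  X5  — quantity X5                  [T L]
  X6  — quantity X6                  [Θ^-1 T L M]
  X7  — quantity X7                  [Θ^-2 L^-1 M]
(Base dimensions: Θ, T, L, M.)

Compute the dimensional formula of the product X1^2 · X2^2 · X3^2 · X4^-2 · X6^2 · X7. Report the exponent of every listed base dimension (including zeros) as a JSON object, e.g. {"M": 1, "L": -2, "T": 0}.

{"Θ": -14, "T": 10, "L": 5, "M": 9}

Exponent matrix [Θ,T,L,M] × [X1,X2,X3,X4,X5,X6,X7]:
  Θ: [-1 -3 -1  0  0 -1 -2]
  T: [ 1  1  1 -1  1  1  0]
  L: [ 1 -1  1 -1  1  1 -1]
  M: [ 1  1  1  0  0  1  1]
  [Θ]: (2)·-1+(2)·-3+(2)·-1+(-2)·0+(2)·-1+(1)·-2 = -14
  [T]: (2)·1+(2)·1+(2)·1+(-2)·-1+(2)·1+(1)·0 = 10
  [L]: (2)·1+(2)·-1+(2)·1+(-2)·-1+(2)·1+(1)·-1 = 5
  [M]: (2)·1+(2)·1+(2)·1+(-2)·0+(2)·1+(1)·1 = 9
⇒ Θ^-14 T^10 L^5 M^9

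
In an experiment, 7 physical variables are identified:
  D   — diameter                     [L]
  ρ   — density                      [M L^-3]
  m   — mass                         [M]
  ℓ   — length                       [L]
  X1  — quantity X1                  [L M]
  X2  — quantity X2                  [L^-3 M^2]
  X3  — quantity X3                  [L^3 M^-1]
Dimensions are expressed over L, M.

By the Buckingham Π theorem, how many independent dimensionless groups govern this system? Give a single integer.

Dimensional matrix (L×M by D×ρ×m×ℓ×X1×X2×X3):
  L: [ 1 -3  0  1  1 -3  3]
  M: [ 0  1  1  0  1  2 -1]
RREF → pivots at {D,ρ} ⇒ r = 2
7 vars − rank 2 = 5 Π groups

5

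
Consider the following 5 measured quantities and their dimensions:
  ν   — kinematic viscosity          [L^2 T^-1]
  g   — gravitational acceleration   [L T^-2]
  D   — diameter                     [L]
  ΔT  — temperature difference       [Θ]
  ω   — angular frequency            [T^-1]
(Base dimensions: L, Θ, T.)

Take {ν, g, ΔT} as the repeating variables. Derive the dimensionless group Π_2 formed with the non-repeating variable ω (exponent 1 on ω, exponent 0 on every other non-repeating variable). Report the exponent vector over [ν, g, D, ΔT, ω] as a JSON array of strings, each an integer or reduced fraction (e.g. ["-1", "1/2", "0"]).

Exponent matrix [L,Θ,T] × [ν,g,D,ΔT,ω]:
  L: [ 2  1  1  0  0]
  Θ: [ 0  0  0  1  0]
  T: [-1 -2  0  0 -1]
Echelon form has 3 nonzero rows (pivots: ν,g,ΔT)
Pivot set = {ν,g,ΔT}, free = {D,ω}
RREF:
  r0: [   1    0  2/3    0 -1/3]
  r1: [   0    1 -1/3    0  2/3]
  r2: [   0    0    0    1    0]
Fix exponent of ω at 1, D at 0; solve each RREF row for its pivot's exponent:
  r0: exp(ν) + (-1/3)·1 = 0 ⇒ exp(ν) = 1/3
  r1: exp(g) + (2/3)·1 = 0 ⇒ exp(g) = -2/3
  r2: exp(ΔT) + (0)·1 = 0 ⇒ exp(ΔT) = 0
Π_2 = ν^(1/3) · g^(-2/3) · ω

["1/3", "-2/3", "0", "0", "1"]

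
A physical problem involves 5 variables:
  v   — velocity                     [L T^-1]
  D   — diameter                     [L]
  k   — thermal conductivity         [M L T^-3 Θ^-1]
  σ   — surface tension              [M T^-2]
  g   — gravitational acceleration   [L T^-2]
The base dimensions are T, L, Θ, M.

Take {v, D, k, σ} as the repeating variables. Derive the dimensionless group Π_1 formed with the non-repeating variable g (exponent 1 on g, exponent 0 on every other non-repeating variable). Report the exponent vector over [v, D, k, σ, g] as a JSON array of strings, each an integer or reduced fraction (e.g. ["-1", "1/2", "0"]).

["-2", "1", "0", "0", "1"]

Write exponents as rows T,L,Θ,M / cols v,D,k,σ,g:
  T: [-1  0 -3 -2 -2]
  L: [ 1  1  1  0  1]
  Θ: [ 0  0 -1  0  0]
  M: [ 0  0  1  1  0]
Row reduction gives pivot columns v,D,k,σ; rank = 4
Pivot set = {v,D,k,σ}, free = {g}
RREF:
  r0: [   1    0    0    0    2]
  r1: [   0    1    0    0   -1]
  r2: [   0    0    1    0    0]
  r3: [   0    0    0    1    0]
Fix exponent of g at 1; solve each RREF row for its pivot's exponent:
  r0: exp(v) + (2)·1 = 0 ⇒ exp(v) = -2
  r1: exp(D) + (-1)·1 = 0 ⇒ exp(D) = 1
  r2: exp(k) + (0)·1 = 0 ⇒ exp(k) = 0
  r3: exp(σ) + (0)·1 = 0 ⇒ exp(σ) = 0
Π_1 = v^-2 · D · g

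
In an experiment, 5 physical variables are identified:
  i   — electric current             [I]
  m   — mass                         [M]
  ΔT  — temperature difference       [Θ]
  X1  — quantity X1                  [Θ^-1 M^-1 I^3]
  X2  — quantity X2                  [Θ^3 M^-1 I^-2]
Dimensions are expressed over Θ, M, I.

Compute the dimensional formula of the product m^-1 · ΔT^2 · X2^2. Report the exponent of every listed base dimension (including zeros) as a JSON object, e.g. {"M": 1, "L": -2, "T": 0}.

{"Θ": 8, "M": -3, "I": -4}

Dimensional matrix (Θ×M×I by i×m×ΔT×X1×X2):
  Θ: [ 0  0  1 -1  3]
  M: [ 0  1  0 -1 -1]
  I: [ 1  0  0  3 -2]
  [Θ]: (-1)·0+(2)·1+(2)·3 = 8
  [M]: (-1)·1+(2)·0+(2)·-1 = -3
  [I]: (-1)·0+(2)·0+(2)·-2 = -4
⇒ Θ^8 M^-3 I^-4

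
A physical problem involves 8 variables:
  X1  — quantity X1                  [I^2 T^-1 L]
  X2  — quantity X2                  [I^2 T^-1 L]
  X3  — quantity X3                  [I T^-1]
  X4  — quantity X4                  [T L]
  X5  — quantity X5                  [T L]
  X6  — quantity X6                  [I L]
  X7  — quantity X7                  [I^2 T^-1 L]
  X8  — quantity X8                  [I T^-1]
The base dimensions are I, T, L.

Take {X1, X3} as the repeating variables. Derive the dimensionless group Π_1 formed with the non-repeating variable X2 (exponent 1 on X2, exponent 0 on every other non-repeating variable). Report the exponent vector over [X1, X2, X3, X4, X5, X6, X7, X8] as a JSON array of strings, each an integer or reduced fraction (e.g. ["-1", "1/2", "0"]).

["-1", "1", "0", "0", "0", "0", "0", "0"]

Exponent matrix [I,T,L] × [X1,X2,X3,X4,X5,X6,X7,X8]:
  I: [ 2  2  1  0  0  1  2  1]
  T: [-1 -1 -1  1  1  0 -1 -1]
  L: [ 1  1  0  1  1  1  1  0]
RREF → pivots at {X1,X3} ⇒ r = 2
Repeat: X1,X3; free: X2,X4,X5,X6,X7,X8
RREF:
  r0: [   1    1    0    1    1    1    1    0]
  r1: [   0    0    1   -2   -2   -1    0    1]
  r2: [   0    0    0    0    0    0    0    0]
Fix exponent of X2 at 1, X4 at 0, X5 at 0, X6 at 0, X7 at 0, X8 at 0; solve each RREF row for its pivot's exponent:
  r0: exp(X1) + (1)·1 = 0 ⇒ exp(X1) = -1
  r1: exp(X3) + (0)·1 = 0 ⇒ exp(X3) = 0
Π_1 = X1^-1 · X2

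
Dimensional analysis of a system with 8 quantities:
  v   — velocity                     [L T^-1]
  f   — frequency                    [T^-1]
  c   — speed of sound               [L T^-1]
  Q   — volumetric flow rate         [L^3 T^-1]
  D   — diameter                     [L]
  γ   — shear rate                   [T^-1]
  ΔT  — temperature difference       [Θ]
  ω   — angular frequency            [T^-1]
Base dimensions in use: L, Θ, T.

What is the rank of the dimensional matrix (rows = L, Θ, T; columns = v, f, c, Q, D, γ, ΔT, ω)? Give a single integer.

Dimensional matrix (L×Θ×T by v×f×c×Q×D×γ×ΔT×ω):
  L: [ 1  0  1  3  1  0  0  0]
  Θ: [ 0  0  0  0  0  0  1  0]
  T: [-1 -1 -1 -1  0 -1  0 -1]
RREF → pivots at {v,f,ΔT} ⇒ r = 3

3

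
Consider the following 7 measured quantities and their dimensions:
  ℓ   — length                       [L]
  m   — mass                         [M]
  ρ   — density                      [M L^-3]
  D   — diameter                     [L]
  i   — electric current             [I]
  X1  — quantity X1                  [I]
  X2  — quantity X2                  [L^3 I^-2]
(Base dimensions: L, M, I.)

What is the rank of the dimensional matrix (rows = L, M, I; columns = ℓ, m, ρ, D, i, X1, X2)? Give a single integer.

3

Write exponents as rows L,M,I / cols ℓ,m,ρ,D,i,X1,X2:
  L: [ 1  0 -3  1  0  0  3]
  M: [ 0  1  1  0  0  0  0]
  I: [ 0  0  0  0  1  1 -2]
Echelon form has 3 nonzero rows (pivots: ℓ,m,i)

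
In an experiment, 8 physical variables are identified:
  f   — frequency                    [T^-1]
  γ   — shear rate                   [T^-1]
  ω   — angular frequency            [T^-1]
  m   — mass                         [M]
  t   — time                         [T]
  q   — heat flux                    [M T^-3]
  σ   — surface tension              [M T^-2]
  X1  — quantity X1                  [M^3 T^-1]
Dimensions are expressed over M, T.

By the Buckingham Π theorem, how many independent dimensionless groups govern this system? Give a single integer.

Dimensional matrix (M×T by f×γ×ω×m×t×q×σ×X1):
  M: [ 0  0  0  1  0  1  1  3]
  T: [-1 -1 -1  0  1 -3 -2 -1]
RREF → pivots at {f,m} ⇒ r = 2
Π count = n − r = 8 − 2 = 6

6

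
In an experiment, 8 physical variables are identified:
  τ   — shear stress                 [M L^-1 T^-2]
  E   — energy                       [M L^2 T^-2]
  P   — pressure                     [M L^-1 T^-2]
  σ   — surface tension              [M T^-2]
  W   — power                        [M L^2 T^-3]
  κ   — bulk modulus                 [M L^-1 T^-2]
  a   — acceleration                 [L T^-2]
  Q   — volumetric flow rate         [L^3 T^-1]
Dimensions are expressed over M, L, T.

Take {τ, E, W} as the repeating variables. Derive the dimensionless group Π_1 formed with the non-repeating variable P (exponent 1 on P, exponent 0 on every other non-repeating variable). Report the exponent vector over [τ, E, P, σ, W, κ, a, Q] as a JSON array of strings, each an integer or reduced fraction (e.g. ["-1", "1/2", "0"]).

["-1", "0", "1", "0", "0", "0", "0", "0"]

Write exponents as rows M,L,T / cols τ,E,P,σ,W,κ,a,Q:
  M: [ 1  1  1  1  1  1  0  0]
  L: [-1  2 -1  0  2 -1  1  3]
  T: [-2 -2 -2 -2 -3 -2 -2 -1]
Row reduction gives pivot columns τ,E,W; rank = 3
Pivot set = {τ,E,W}, free = {P,σ,κ,a,Q}
RREF:
  r0: [   1    0    1  2/3    0    1 -1/3   -1]
  r1: [   0    1    0  1/3    0    0 -5/3    0]
  r2: [   0    0    0    0    1    0    2    1]
Fix exponent of P at 1, σ at 0, κ at 0, a at 0, Q at 0; solve each RREF row for its pivot's exponent:
  r0: exp(τ) + (1)·1 = 0 ⇒ exp(τ) = -1
  r1: exp(E) + (0)·1 = 0 ⇒ exp(E) = 0
  r2: exp(W) + (0)·1 = 0 ⇒ exp(W) = 0
Π_1 = τ^-1 · P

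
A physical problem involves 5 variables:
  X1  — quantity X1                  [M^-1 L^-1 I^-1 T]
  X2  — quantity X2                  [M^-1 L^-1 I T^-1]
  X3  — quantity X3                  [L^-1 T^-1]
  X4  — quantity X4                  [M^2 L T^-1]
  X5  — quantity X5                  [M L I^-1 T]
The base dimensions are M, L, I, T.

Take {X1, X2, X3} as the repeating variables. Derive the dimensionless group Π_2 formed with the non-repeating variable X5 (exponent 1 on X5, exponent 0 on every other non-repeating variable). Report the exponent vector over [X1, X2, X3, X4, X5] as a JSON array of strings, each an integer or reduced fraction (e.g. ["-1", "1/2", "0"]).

Write exponents as rows M,L,I,T / cols X1,X2,X3,X4,X5:
  M: [-1 -1  0  2  1]
  L: [-1 -1 -1  1  1]
  I: [-1  1  0  0 -1]
  T: [ 1 -1 -1 -1  1]
Row reduction gives pivot columns X1,X2,X3; rank = 3
Pivot set = {X1,X2,X3}, free = {X4,X5}
RREF:
  r0: [   1    0    0   -1    0]
  r1: [   0    1    0   -1   -1]
  r2: [   0    0    1    1    0]
  r3: [   0    0    0    0    0]
Fix exponent of X5 at 1, X4 at 0; solve each RREF row for its pivot's exponent:
  r0: exp(X1) + (0)·1 = 0 ⇒ exp(X1) = 0
  r1: exp(X2) + (-1)·1 = 0 ⇒ exp(X2) = 1
  r2: exp(X3) + (0)·1 = 0 ⇒ exp(X3) = 0
Π_2 = X2 · X5

["0", "1", "0", "0", "1"]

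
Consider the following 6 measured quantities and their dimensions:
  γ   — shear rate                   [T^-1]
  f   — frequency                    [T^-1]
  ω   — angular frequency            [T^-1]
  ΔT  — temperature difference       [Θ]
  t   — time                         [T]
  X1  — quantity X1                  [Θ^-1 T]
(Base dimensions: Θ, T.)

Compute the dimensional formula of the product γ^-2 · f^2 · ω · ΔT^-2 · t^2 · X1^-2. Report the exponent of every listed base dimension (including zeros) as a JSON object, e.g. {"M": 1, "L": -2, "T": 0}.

Dimensional matrix (Θ×T by γ×f×ω×ΔT×t×X1):
  Θ: [ 0  0  0  1  0 -1]
  T: [-1 -1 -1  0  1  1]
  [Θ]: (-2)·0+(2)·0+(1)·0+(-2)·1+(2)·0+(-2)·-1 = 0
  [T]: (-2)·-1+(2)·-1+(1)·-1+(-2)·0+(2)·1+(-2)·1 = -1
⇒ T^-1

{"Θ": 0, "T": -1}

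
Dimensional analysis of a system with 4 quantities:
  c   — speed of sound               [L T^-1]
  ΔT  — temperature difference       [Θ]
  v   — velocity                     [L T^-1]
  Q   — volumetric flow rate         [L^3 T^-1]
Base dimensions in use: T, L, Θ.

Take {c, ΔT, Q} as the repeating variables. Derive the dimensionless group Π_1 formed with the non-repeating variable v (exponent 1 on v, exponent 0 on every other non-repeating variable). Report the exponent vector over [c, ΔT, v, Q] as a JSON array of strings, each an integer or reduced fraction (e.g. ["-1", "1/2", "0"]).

Dimensional matrix (T×L×Θ by c×ΔT×v×Q):
  T: [-1  0 -1 -1]
  L: [ 1  0  1  3]
  Θ: [ 0  1  0  0]
RREF → pivots at {c,ΔT,Q} ⇒ r = 3
Repeat: c,ΔT,Q; free: v
RREF:
  r0: [   1    0    1    0]
  r1: [   0    1    0    0]
  r2: [   0    0    0    1]
Fix exponent of v at 1; solve each RREF row for its pivot's exponent:
  r0: exp(c) + (1)·1 = 0 ⇒ exp(c) = -1
  r1: exp(ΔT) + (0)·1 = 0 ⇒ exp(ΔT) = 0
  r2: exp(Q) + (0)·1 = 0 ⇒ exp(Q) = 0
Π_1 = c^-1 · v

["-1", "0", "1", "0"]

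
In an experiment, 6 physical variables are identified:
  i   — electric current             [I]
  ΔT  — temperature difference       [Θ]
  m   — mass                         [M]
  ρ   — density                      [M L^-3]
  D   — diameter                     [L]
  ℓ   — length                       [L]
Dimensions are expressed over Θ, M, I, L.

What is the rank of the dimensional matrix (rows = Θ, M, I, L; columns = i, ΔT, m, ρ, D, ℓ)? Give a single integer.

Write exponents as rows Θ,M,I,L / cols i,ΔT,m,ρ,D,ℓ:
  Θ: [ 0  1  0  0  0  0]
  M: [ 0  0  1  1  0  0]
  I: [ 1  0  0  0  0  0]
  L: [ 0  0  0 -3  1  1]
Row reduction gives pivot columns i,ΔT,m,ρ; rank = 4

4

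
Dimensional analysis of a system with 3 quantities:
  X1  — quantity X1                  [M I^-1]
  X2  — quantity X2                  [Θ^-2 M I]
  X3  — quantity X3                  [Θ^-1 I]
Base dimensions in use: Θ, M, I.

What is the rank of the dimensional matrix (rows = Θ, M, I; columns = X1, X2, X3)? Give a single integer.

Exponent matrix [Θ,M,I] × [X1,X2,X3]:
  Θ: [ 0 -2 -1]
  M: [ 1  1  0]
  I: [-1  1  1]
RREF → pivots at {X1,X2} ⇒ r = 2

2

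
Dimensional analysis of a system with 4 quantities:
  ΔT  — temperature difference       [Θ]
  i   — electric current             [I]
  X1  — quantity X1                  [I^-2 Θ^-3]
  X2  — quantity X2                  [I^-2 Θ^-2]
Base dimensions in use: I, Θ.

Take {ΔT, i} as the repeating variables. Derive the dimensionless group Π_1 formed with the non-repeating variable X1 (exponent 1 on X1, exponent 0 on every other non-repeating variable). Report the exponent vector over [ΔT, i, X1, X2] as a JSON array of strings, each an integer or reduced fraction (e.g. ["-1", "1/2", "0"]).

["3", "2", "1", "0"]

Dimensional matrix (I×Θ by ΔT×i×X1×X2):
  I: [ 0  1 -2 -2]
  Θ: [ 1  0 -3 -2]
Echelon form has 2 nonzero rows (pivots: ΔT,i)
Pivot set = {ΔT,i}, free = {X1,X2}
RREF:
  r0: [   1    0   -3   -2]
  r1: [   0    1   -2   -2]
Fix exponent of X1 at 1, X2 at 0; solve each RREF row for its pivot's exponent:
  r0: exp(ΔT) + (-3)·1 = 0 ⇒ exp(ΔT) = 3
  r1: exp(i) + (-2)·1 = 0 ⇒ exp(i) = 2
Π_1 = ΔT^3 · i^2 · X1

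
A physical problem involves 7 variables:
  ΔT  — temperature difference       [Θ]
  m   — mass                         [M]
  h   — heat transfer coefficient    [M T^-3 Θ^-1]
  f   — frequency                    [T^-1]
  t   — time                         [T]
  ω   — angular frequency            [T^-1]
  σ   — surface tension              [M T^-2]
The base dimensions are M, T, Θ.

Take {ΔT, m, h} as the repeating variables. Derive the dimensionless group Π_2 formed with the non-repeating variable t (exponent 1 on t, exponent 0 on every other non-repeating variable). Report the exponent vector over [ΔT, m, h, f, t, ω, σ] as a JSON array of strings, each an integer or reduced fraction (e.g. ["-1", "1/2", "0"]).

Dimensional matrix (M×T×Θ by ΔT×m×h×f×t×ω×σ):
  M: [ 0  1  1  0  0  0  1]
  T: [ 0  0 -3 -1  1 -1 -2]
  Θ: [ 1  0 -1  0  0  0  0]
RREF → pivots at {ΔT,m,h} ⇒ r = 3
Repeat: ΔT,m,h; free: f,t,ω,σ
RREF:
  r0: [   1    0    0  1/3 -1/3  1/3  2/3]
  r1: [   0    1    0 -1/3  1/3 -1/3  1/3]
  r2: [   0    0    1  1/3 -1/3  1/3  2/3]
Fix exponent of t at 1, f at 0, ω at 0, σ at 0; solve each RREF row for its pivot's exponent:
  r0: exp(ΔT) + (-1/3)·1 = 0 ⇒ exp(ΔT) = 1/3
  r1: exp(m) + (1/3)·1 = 0 ⇒ exp(m) = -1/3
  r2: exp(h) + (-1/3)·1 = 0 ⇒ exp(h) = 1/3
Π_2 = ΔT^(1/3) · m^(-1/3) · h^(1/3) · t

["1/3", "-1/3", "1/3", "0", "1", "0", "0"]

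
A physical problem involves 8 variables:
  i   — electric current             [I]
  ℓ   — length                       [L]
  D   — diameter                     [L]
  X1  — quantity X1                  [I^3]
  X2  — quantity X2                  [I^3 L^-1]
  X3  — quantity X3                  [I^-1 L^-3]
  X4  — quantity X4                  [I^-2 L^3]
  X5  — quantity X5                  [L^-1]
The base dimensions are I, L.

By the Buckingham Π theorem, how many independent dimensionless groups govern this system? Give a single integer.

Write exponents as rows I,L / cols i,ℓ,D,X1,X2,X3,X4,X5:
  I: [ 1  0  0  3  3 -1 -2  0]
  L: [ 0  1  1  0 -1 -3  3 -1]
Row reduction gives pivot columns i,ℓ; rank = 2
n=8, r=2 ⇒ 6 dimensionless groups

6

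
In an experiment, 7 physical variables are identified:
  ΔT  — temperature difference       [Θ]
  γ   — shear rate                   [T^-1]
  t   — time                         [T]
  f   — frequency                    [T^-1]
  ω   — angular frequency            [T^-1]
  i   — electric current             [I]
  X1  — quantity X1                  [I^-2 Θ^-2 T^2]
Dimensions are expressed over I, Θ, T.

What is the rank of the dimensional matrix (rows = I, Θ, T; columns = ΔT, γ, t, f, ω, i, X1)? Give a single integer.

3

Dimensional matrix (I×Θ×T by ΔT×γ×t×f×ω×i×X1):
  I: [ 0  0  0  0  0  1 -2]
  Θ: [ 1  0  0  0  0  0 -2]
  T: [ 0 -1  1 -1 -1  0  2]
Echelon form has 3 nonzero rows (pivots: ΔT,γ,i)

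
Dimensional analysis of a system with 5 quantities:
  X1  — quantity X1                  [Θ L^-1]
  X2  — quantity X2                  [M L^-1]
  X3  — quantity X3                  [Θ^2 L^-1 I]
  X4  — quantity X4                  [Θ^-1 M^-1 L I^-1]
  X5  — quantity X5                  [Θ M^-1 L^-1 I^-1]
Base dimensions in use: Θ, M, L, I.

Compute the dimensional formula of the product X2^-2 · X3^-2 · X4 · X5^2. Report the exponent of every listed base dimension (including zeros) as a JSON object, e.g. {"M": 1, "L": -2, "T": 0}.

{"Θ": -3, "M": -5, "L": 3, "I": -5}

Dimensional matrix (Θ×M×L×I by X1×X2×X3×X4×X5):
  Θ: [ 1  0  2 -1  1]
  M: [ 0  1  0 -1 -1]
  L: [-1 -1 -1  1 -1]
  I: [ 0  0  1 -1 -1]
  [Θ]: (-2)·0+(-2)·2+(1)·-1+(2)·1 = -3
  [M]: (-2)·1+(-2)·0+(1)·-1+(2)·-1 = -5
  [L]: (-2)·-1+(-2)·-1+(1)·1+(2)·-1 = 3
  [I]: (-2)·0+(-2)·1+(1)·-1+(2)·-1 = -5
⇒ Θ^-3 M^-5 L^3 I^-5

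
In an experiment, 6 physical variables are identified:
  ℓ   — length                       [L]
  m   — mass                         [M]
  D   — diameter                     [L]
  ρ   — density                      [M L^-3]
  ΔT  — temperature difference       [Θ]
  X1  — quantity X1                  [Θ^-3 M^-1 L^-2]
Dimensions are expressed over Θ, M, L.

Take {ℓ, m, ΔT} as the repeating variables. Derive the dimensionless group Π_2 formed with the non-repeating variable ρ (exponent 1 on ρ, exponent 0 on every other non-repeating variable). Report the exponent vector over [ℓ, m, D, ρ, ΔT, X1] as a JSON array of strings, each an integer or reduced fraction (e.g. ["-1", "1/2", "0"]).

["3", "-1", "0", "1", "0", "0"]

Exponent matrix [Θ,M,L] × [ℓ,m,D,ρ,ΔT,X1]:
  Θ: [ 0  0  0  0  1 -3]
  M: [ 0  1  0  1  0 -1]
  L: [ 1  0  1 -3  0 -2]
RREF → pivots at {ℓ,m,ΔT} ⇒ r = 3
Pivot set = {ℓ,m,ΔT}, free = {D,ρ,X1}
RREF:
  r0: [   1    0    1   -3    0   -2]
  r1: [   0    1    0    1    0   -1]
  r2: [   0    0    0    0    1   -3]
Fix exponent of ρ at 1, D at 0, X1 at 0; solve each RREF row for its pivot's exponent:
  r0: exp(ℓ) + (-3)·1 = 0 ⇒ exp(ℓ) = 3
  r1: exp(m) + (1)·1 = 0 ⇒ exp(m) = -1
  r2: exp(ΔT) + (0)·1 = 0 ⇒ exp(ΔT) = 0
Π_2 = ℓ^3 · m^-1 · ρ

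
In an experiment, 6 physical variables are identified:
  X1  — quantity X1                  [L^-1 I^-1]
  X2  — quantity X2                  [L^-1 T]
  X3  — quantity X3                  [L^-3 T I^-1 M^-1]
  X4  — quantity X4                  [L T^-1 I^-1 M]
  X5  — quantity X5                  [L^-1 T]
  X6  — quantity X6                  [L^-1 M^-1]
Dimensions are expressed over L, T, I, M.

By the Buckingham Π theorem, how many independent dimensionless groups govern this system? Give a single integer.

Write exponents as rows L,T,I,M / cols X1,X2,X3,X4,X5,X6:
  L: [-1 -1 -3  1 -1 -1]
  T: [ 0  1  1 -1  1  0]
  I: [-1  0 -1 -1  0  0]
  M: [ 0  0 -1  1  0 -1]
Row reduction gives pivot columns X1,X2,X3; rank = 3
Π count = n − r = 6 − 3 = 3

3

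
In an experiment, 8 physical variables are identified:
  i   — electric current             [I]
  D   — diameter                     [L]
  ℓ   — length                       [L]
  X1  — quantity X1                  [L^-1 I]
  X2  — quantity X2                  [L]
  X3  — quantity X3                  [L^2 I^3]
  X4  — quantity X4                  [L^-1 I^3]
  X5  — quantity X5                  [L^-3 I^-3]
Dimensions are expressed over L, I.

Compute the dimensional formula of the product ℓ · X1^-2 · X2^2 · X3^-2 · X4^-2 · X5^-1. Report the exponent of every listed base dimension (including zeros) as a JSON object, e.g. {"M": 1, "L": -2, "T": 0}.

Write exponents as rows L,I / cols i,D,ℓ,X1,X2,X3,X4,X5:
  L: [ 0  1  1 -1  1  2 -1 -3]
  I: [ 1  0  0  1  0  3  3 -3]
  [L]: (1)·1+(-2)·-1+(2)·1+(-2)·2+(-2)·-1+(-1)·-3 = 6
  [I]: (1)·0+(-2)·1+(2)·0+(-2)·3+(-2)·3+(-1)·-3 = -11
⇒ L^6 I^-11

{"L": 6, "I": -11}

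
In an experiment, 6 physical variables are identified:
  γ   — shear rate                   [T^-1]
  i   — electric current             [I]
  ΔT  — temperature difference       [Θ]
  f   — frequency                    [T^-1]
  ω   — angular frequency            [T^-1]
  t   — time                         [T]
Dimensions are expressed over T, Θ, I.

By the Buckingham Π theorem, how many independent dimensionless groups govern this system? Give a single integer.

Exponent matrix [T,Θ,I] × [γ,i,ΔT,f,ω,t]:
  T: [-1  0  0 -1 -1  1]
  Θ: [ 0  0  1  0  0  0]
  I: [ 0  1  0  0  0  0]
RREF → pivots at {γ,i,ΔT} ⇒ r = 3
n=6, r=3 ⇒ 3 dimensionless groups

3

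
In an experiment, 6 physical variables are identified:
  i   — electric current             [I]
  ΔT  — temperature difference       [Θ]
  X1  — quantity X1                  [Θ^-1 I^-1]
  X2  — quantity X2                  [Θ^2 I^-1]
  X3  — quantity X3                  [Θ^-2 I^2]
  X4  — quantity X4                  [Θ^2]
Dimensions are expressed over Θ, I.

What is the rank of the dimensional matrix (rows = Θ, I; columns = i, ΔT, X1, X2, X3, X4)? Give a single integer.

2

Write exponents as rows Θ,I / cols i,ΔT,X1,X2,X3,X4:
  Θ: [ 0  1 -1  2 -2  2]
  I: [ 1  0 -1 -1  2  0]
RREF → pivots at {i,ΔT} ⇒ r = 2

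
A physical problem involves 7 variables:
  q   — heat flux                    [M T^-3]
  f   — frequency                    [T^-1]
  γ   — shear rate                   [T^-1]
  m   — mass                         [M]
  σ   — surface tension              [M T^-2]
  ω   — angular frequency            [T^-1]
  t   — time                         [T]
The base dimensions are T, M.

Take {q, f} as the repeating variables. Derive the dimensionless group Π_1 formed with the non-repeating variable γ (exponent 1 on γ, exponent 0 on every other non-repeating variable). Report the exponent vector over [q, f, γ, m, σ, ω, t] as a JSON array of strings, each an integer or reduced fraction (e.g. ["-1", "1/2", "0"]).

Exponent matrix [T,M] × [q,f,γ,m,σ,ω,t]:
  T: [-3 -1 -1  0 -2 -1  1]
  M: [ 1  0  0  1  1  0  0]
RREF → pivots at {q,f} ⇒ r = 2
Pivot set = {q,f}, free = {γ,m,σ,ω,t}
RREF:
  r0: [   1    0    0    1    1    0    0]
  r1: [   0    1    1   -3   -1    1   -1]
Fix exponent of γ at 1, m at 0, σ at 0, ω at 0, t at 0; solve each RREF row for its pivot's exponent:
  r0: exp(q) + (0)·1 = 0 ⇒ exp(q) = 0
  r1: exp(f) + (1)·1 = 0 ⇒ exp(f) = -1
Π_1 = f^-1 · γ

["0", "-1", "1", "0", "0", "0", "0"]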